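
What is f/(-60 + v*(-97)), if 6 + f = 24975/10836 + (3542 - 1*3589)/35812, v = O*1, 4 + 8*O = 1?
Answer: 11384584/72761031 ≈ 0.15647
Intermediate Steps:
O = -3/8 (O = -1/2 + (1/8)*1 = -1/2 + 1/8 = -3/8 ≈ -0.37500)
v = -3/8 (v = -3/8*1 = -3/8 ≈ -0.37500)
f = -1423073/384979 (f = -6 + (24975/10836 + (3542 - 1*3589)/35812) = -6 + (24975*(1/10836) + (3542 - 3589)*(1/35812)) = -6 + (2775/1204 - 47*1/35812) = -6 + (2775/1204 - 47/35812) = -6 + 886801/384979 = -1423073/384979 ≈ -3.6965)
f/(-60 + v*(-97)) = -1423073/(384979*(-60 - 3/8*(-97))) = -1423073/(384979*(-60 + 291/8)) = -1423073/(384979*(-189/8)) = -1423073/384979*(-8/189) = 11384584/72761031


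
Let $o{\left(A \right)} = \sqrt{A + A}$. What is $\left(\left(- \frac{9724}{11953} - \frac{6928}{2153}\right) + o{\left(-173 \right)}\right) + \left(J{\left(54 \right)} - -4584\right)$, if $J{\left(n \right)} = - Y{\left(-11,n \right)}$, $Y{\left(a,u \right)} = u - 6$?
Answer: $\frac{116629347468}{25734809} + i \sqrt{346} \approx 4532.0 + 18.601 i$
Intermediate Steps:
$o{\left(A \right)} = \sqrt{2} \sqrt{A}$ ($o{\left(A \right)} = \sqrt{2 A} = \sqrt{2} \sqrt{A}$)
$Y{\left(a,u \right)} = -6 + u$
$J{\left(n \right)} = 6 - n$ ($J{\left(n \right)} = - (-6 + n) = 6 - n$)
$\left(\left(- \frac{9724}{11953} - \frac{6928}{2153}\right) + o{\left(-173 \right)}\right) + \left(J{\left(54 \right)} - -4584\right) = \left(\left(- \frac{9724}{11953} - \frac{6928}{2153}\right) + \sqrt{2} \sqrt{-173}\right) + \left(\left(6 - 54\right) - -4584\right) = \left(\left(\left(-9724\right) \frac{1}{11953} - \frac{6928}{2153}\right) + \sqrt{2} i \sqrt{173}\right) + \left(\left(6 - 54\right) + 4584\right) = \left(\left(- \frac{9724}{11953} - \frac{6928}{2153}\right) + i \sqrt{346}\right) + \left(-48 + 4584\right) = \left(- \frac{103746156}{25734809} + i \sqrt{346}\right) + 4536 = \frac{116629347468}{25734809} + i \sqrt{346}$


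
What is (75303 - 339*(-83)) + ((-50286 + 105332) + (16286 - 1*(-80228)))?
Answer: 255000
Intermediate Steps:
(75303 - 339*(-83)) + ((-50286 + 105332) + (16286 - 1*(-80228))) = (75303 + 28137) + (55046 + (16286 + 80228)) = 103440 + (55046 + 96514) = 103440 + 151560 = 255000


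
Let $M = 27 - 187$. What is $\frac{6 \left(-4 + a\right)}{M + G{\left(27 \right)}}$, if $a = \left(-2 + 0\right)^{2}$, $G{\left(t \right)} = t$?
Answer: $0$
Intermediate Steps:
$a = 4$ ($a = \left(-2\right)^{2} = 4$)
$M = -160$
$\frac{6 \left(-4 + a\right)}{M + G{\left(27 \right)}} = \frac{6 \left(-4 + 4\right)}{-160 + 27} = \frac{6 \cdot 0}{-133} = \left(- \frac{1}{133}\right) 0 = 0$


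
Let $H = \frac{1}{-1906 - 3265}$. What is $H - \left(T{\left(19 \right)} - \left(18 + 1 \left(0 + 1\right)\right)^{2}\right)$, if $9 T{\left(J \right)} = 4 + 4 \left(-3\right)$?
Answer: $\frac{16841938}{46539} \approx 361.89$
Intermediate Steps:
$T{\left(J \right)} = - \frac{8}{9}$ ($T{\left(J \right)} = \frac{4 + 4 \left(-3\right)}{9} = \frac{4 - 12}{9} = \frac{1}{9} \left(-8\right) = - \frac{8}{9}$)
$H = - \frac{1}{5171}$ ($H = \frac{1}{-5171} = - \frac{1}{5171} \approx -0.00019339$)
$H - \left(T{\left(19 \right)} - \left(18 + 1 \left(0 + 1\right)\right)^{2}\right) = - \frac{1}{5171} - \left(- \frac{8}{9} - \left(18 + 1 \left(0 + 1\right)\right)^{2}\right) = - \frac{1}{5171} - \left(- \frac{8}{9} - \left(18 + 1 \cdot 1\right)^{2}\right) = - \frac{1}{5171} - \left(- \frac{8}{9} - \left(18 + 1\right)^{2}\right) = - \frac{1}{5171} - \left(- \frac{8}{9} - 19^{2}\right) = - \frac{1}{5171} - \left(- \frac{8}{9} - 361\right) = - \frac{1}{5171} - - \frac{3257}{9} = - \frac{1}{5171} + \frac{3257}{9} = \frac{16841938}{46539}$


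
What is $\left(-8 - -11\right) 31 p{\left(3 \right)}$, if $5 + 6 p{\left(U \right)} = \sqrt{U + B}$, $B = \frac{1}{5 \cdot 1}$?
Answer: $- \frac{155}{2} + \frac{62 \sqrt{5}}{5} \approx -49.773$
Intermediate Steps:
$B = \frac{1}{5} \approx 0.2$
$p{\left(U \right)} = - \frac{5}{6} + \frac{\sqrt{\frac{1}{5} + U}}{6}$ ($p{\left(U \right)} = - \frac{5}{6} + \frac{\sqrt{U + \frac{1}{5}}}{6} = - \frac{5}{6} + \frac{\sqrt{\frac{1}{5} + U}}{6}$)
$\left(-8 - -11\right) 31 p{\left(3 \right)} = \left(-8 - -11\right) 31 \left(- \frac{5}{6} + \frac{\sqrt{5 + 25 \cdot 3}}{30}\right) = \left(-8 + 11\right) 31 \left(- \frac{5}{6} + \frac{\sqrt{5 + 75}}{30}\right) = 3 \cdot 31 \left(- \frac{5}{6} + \frac{\sqrt{80}}{30}\right) = 93 \left(- \frac{5}{6} + \frac{4 \sqrt{5}}{30}\right) = 93 \left(- \frac{5}{6} + \frac{2 \sqrt{5}}{15}\right) = - \frac{155}{2} + \frac{62 \sqrt{5}}{5}$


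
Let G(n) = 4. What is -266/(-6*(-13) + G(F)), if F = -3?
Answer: -133/41 ≈ -3.2439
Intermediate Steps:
-266/(-6*(-13) + G(F)) = -266/(-6*(-13) + 4) = -266/(78 + 4) = -266/82 = -266*1/82 = -133/41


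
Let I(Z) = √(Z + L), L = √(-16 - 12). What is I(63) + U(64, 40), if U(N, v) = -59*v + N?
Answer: -2296 + √(63 + 2*I*√7) ≈ -2288.1 + 0.33304*I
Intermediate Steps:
L = 2*I*√7 (L = √(-28) = 2*I*√7 ≈ 5.2915*I)
U(N, v) = N - 59*v
I(Z) = √(Z + 2*I*√7)
I(63) + U(64, 40) = √(63 + 2*I*√7) + (64 - 59*40) = √(63 + 2*I*√7) + (64 - 2360) = √(63 + 2*I*√7) - 2296 = -2296 + √(63 + 2*I*√7)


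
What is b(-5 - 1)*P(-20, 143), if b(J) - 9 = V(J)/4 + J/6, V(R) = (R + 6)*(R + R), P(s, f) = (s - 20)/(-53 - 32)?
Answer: 64/17 ≈ 3.7647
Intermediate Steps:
P(s, f) = 4/17 - s/85 (P(s, f) = (-20 + s)/(-85) = (-20 + s)*(-1/85) = 4/17 - s/85)
V(R) = 2*R*(6 + R) (V(R) = (6 + R)*(2*R) = 2*R*(6 + R))
b(J) = 9 + J/6 + J*(6 + J)/2 (b(J) = 9 + ((2*J*(6 + J))/4 + J/6) = 9 + ((2*J*(6 + J))*(¼) + J*(⅙)) = 9 + (J*(6 + J)/2 + J/6) = 9 + (J/6 + J*(6 + J)/2) = 9 + J/6 + J*(6 + J)/2)
b(-5 - 1)*P(-20, 143) = (9 + (-5 - 1)/6 + (-5 - 1)*(6 + (-5 - 1))/2)*(4/17 - 1/85*(-20)) = (9 + (⅙)*(-6) + (½)*(-6)*(6 - 6))*(4/17 + 4/17) = (9 - 1 + (½)*(-6)*0)*(8/17) = (9 - 1 + 0)*(8/17) = 8*(8/17) = 64/17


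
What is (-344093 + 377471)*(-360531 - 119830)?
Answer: -16033489458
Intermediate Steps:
(-344093 + 377471)*(-360531 - 119830) = 33378*(-480361) = -16033489458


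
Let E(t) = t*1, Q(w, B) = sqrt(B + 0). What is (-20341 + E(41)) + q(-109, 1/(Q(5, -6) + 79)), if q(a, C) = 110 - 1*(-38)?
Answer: -20152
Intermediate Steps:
Q(w, B) = sqrt(B)
E(t) = t
q(a, C) = 148 (q(a, C) = 110 + 38 = 148)
(-20341 + E(41)) + q(-109, 1/(Q(5, -6) + 79)) = (-20341 + 41) + 148 = -20300 + 148 = -20152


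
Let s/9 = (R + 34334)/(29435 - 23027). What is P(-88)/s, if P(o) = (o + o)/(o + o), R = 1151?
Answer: 712/35485 ≈ 0.020065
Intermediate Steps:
P(o) = 1 (P(o) = (2*o)/((2*o)) = (2*o)*(1/(2*o)) = 1)
s = 35485/712 (s = 9*((1151 + 34334)/(29435 - 23027)) = 9*(35485/6408) = 35485/712 ≈ 49.839)
P(-88)/s = 1/(35485/712) = 1*(712/35485) = 712/35485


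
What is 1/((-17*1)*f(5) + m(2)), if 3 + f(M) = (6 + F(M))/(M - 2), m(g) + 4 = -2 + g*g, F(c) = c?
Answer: -3/40 ≈ -0.075000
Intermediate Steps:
m(g) = -6 + g**2 (m(g) = -4 + (-2 + g*g) = -4 + (-2 + g**2) = -6 + g**2)
f(M) = -3 + (6 + M)/(-2 + M) (f(M) = -3 + (6 + M)/(M - 2) = -3 + (6 + M)/(-2 + M))
1/((-17*1)*f(5) + m(2)) = 1/((-17*1)*(2*(6 - 1*5)/(-2 + 5)) + (-6 + 2**2)) = 1/(-34*(6 - 5)/3 + (-6 + 4)) = 1/(-34/3 - 2) = 1/(-40/3) = -3/40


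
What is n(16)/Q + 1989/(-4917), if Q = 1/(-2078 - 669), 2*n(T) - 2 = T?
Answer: -40521660/1639 ≈ -24723.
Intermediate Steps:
n(T) = 1 + T/2
Q = -1/2747 (Q = 1/(-2747) = -1/2747 ≈ -0.00036403)
n(16)/Q + 1989/(-4917) = (1 + (½)*16)/(-1/2747) + 1989/(-4917) = (1 + 8)*(-2747) + 1989*(-1/4917) = 9*(-2747) - 663/1639 = -24723 - 663/1639 = -40521660/1639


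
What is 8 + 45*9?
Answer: 413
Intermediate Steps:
8 + 45*9 = 8 + 405 = 413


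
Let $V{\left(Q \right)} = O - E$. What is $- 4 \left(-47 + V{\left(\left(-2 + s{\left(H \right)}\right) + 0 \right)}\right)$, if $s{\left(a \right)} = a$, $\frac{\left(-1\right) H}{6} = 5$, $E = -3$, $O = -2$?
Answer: $184$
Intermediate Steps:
$H = -30$ ($H = \left(-6\right) 5 = -30$)
$V{\left(Q \right)} = 1$ ($V{\left(Q \right)} = -2 - -3 = -2 + 3 = 1$)
$- 4 \left(-47 + V{\left(\left(-2 + s{\left(H \right)}\right) + 0 \right)}\right) = - 4 \left(-47 + 1\right) = \left(-4\right) \left(-46\right) = 184$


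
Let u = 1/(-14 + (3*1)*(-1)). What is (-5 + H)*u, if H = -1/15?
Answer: 76/255 ≈ 0.29804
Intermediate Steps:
u = -1/17 (u = 1/(-14 + 3*(-1)) = 1/(-14 - 3) = 1/(-17) = -1/17 ≈ -0.058824)
H = -1/15 (H = -1*1/15 = -1/15 ≈ -0.066667)
(-5 + H)*u = (-5 - 1/15)*(-1/17) = -76/15*(-1/17) = 76/255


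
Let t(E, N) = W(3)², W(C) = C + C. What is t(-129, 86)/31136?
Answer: 9/7784 ≈ 0.0011562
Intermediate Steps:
W(C) = 2*C
t(E, N) = 36 (t(E, N) = (2*3)² = 6² = 36)
t(-129, 86)/31136 = 36/31136 = 36*(1/31136) = 9/7784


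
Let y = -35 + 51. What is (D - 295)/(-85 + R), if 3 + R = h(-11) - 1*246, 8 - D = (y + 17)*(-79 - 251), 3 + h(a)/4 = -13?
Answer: -10603/398 ≈ -26.641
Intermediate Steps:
y = 16
h(a) = -64 (h(a) = -12 + 4*(-13) = -12 - 52 = -64)
D = 10898 (D = 8 - (16 + 17)*(-79 - 251) = 8 - 33*(-330) = 8 - 1*(-10890) = 8 + 10890 = 10898)
R = -313 (R = -3 + (-64 - 1*246) = -3 + (-64 - 246) = -3 - 310 = -313)
(D - 295)/(-85 + R) = (10898 - 295)/(-85 - 313) = 10603/(-398) = 10603*(-1/398) = -10603/398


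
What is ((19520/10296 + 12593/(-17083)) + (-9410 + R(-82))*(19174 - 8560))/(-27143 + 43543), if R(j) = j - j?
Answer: -199626735277201/32778860400 ≈ -6090.1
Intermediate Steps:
R(j) = 0
((19520/10296 + 12593/(-17083)) + (-9410 + R(-82))*(19174 - 8560))/(-27143 + 43543) = ((19520/10296 + 12593/(-17083)) + (-9410 + 0)*(19174 - 8560))/(-27143 + 43543) = ((19520*(1/10296) + 12593*(-1/17083)) - 9410*10614)/16400 = ((2440/1287 - 12593/17083) - 99877740)*(1/16400) = (2315939/1998711 - 99877740)*(1/16400) = -199626735277201/1998711*1/16400 = -199626735277201/32778860400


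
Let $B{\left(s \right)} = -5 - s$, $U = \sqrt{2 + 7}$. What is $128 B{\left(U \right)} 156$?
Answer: $-159744$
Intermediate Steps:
$U = 3$ ($U = \sqrt{9} = 3$)
$128 B{\left(U \right)} 156 = 128 \left(-5 - 3\right) 156 = 128 \left(-8\right) 156 = \left(-1024\right) 156 = -159744$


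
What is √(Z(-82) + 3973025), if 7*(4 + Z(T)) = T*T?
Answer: √194725097/7 ≈ 1993.5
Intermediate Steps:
Z(T) = -4 + T²/7 (Z(T) = -4 + (T*T)/7 = -4 + T²/7)
√(Z(-82) + 3973025) = √((-4 + (⅐)*(-82)²) + 3973025) = √((-4 + (⅐)*6724) + 3973025) = √((-4 + 6724/7) + 3973025) = √(6696/7 + 3973025) = √(27817871/7) = √194725097/7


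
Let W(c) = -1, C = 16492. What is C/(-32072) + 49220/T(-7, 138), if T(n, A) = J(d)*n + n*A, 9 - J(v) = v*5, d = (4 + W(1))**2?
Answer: -10462889/150654 ≈ -69.450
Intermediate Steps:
d = 9 (d = (4 - 1)**2 = 3**2 = 9)
J(v) = 9 - 5*v (J(v) = 9 - v*5 = 9 - 5*v)
T(n, A) = -36*n + A*n (T(n, A) = (9 - 5*9)*n + n*A = (9 - 45)*n + A*n = -36*n + A*n)
C/(-32072) + 49220/T(-7, 138) = 16492/(-32072) + 49220/((-7*(-36 + 138))) = 16492*(-1/32072) + 49220/((-7*102)) = -217/422 + 49220/(-714) = -217/422 + 49220*(-1/714) = -217/422 - 24610/357 = -10462889/150654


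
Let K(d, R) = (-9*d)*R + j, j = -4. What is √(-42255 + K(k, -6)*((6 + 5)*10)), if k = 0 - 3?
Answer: 7*I*√1235 ≈ 246.0*I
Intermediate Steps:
k = -3
K(d, R) = -4 - 9*R*d (K(d, R) = (-9*d)*R - 4 = -9*R*d - 4 = -4 - 9*R*d)
√(-42255 + K(k, -6)*((6 + 5)*10)) = √(-42255 + (-4 - 9*(-6)*(-3))*((6 + 5)*10)) = √(-42255 + (-4 - 162)*(11*10)) = √(-42255 - 166*110) = √(-42255 - 18260) = √(-60515) = 7*I*√1235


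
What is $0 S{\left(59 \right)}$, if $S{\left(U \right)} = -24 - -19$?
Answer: $0$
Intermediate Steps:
$S{\left(U \right)} = -5$ ($S{\left(U \right)} = -24 + 19 = -5$)
$0 S{\left(59 \right)} = 0 \left(-5\right) = 0$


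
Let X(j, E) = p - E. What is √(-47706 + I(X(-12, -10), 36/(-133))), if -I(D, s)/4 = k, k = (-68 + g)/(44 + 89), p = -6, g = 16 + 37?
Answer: 3*I*√93762606/133 ≈ 218.42*I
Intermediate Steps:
g = 53
X(j, E) = -6 - E
k = -15/133 (k = (-68 + 53)/(44 + 89) = -15/133 ≈ -0.11278)
I(D, s) = 60/133 (I(D, s) = -4*(-15/133) = 60/133)
√(-47706 + I(X(-12, -10), 36/(-133))) = √(-47706 + 60/133) = √(-6344838/133) = 3*I*√93762606/133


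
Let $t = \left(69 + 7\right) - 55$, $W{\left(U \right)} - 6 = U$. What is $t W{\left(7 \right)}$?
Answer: $273$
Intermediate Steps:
$W{\left(U \right)} = 6 + U$
$t = 21$ ($t = 76 - 55 = 21$)
$t W{\left(7 \right)} = 21 \left(6 + 7\right) = 21 \cdot 13 = 273$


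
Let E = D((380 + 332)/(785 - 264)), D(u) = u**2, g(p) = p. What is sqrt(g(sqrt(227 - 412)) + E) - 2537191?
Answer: -2537191 + sqrt(506944 + 271441*I*sqrt(185))/521 ≈ -2.5372e+6 + 2.4353*I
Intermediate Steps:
E = 506944/271441 (E = ((380 + 332)/(785 - 264))**2 = (712/521)**2 = 506944/271441 ≈ 1.8676)
sqrt(g(sqrt(227 - 412)) + E) - 2537191 = sqrt(sqrt(227 - 412) + 506944/271441) - 2537191 = sqrt(sqrt(-185) + 506944/271441) - 2537191 = sqrt(I*sqrt(185) + 506944/271441) - 2537191 = sqrt(506944/271441 + I*sqrt(185)) - 2537191 = -2537191 + sqrt(506944/271441 + I*sqrt(185))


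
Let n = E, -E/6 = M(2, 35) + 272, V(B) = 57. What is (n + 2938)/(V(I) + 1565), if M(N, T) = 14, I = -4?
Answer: 611/811 ≈ 0.75339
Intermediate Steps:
E = -1716 (E = -6*(14 + 272) = -6*286 = -1716)
n = -1716
(n + 2938)/(V(I) + 1565) = (-1716 + 2938)/(57 + 1565) = 1222/1622 = 1222*(1/1622) = 611/811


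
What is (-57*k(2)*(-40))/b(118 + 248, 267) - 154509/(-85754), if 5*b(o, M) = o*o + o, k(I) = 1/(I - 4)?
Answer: 3377526683/1919774798 ≈ 1.7593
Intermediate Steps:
k(I) = 1/(-4 + I)
b(o, M) = o/5 + o**2/5 (b(o, M) = (o*o + o)/5 = (o**2 + o)/5 = (o + o**2)/5 = o/5 + o**2/5)
(-57*k(2)*(-40))/b(118 + 248, 267) - 154509/(-85754) = (-57/(-4 + 2)*(-40))/(((118 + 248)*(1 + (118 + 248))/5)) - 154509/(-85754) = (-57/(-2)*(-40))/(((1/5)*366*(1 + 366))) - 154509*(-1/85754) = (-57*(-1/2)*(-40))/(((1/5)*366*367)) + 154509/85754 = ((57/2)*(-40))/(134322/5) + 154509/85754 = -1140*5/134322 + 154509/85754 = -950/22387 + 154509/85754 = 3377526683/1919774798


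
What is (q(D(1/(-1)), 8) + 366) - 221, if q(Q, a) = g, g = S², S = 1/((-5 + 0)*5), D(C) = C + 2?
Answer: 90626/625 ≈ 145.00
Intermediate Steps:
D(C) = 2 + C
S = -1/25 (S = 1/(-5*5) = 1/(-25) = -1/25 ≈ -0.040000)
g = 1/625 (g = (-1/25)² = 1/625 ≈ 0.0016000)
q(Q, a) = 1/625
(q(D(1/(-1)), 8) + 366) - 221 = (1/625 + 366) - 221 = 228751/625 - 221 = 90626/625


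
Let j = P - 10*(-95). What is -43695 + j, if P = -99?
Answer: -42844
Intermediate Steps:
j = 851 (j = -99 - 10*(-95) = -99 + 950 = 851)
-43695 + j = -43695 + 851 = -42844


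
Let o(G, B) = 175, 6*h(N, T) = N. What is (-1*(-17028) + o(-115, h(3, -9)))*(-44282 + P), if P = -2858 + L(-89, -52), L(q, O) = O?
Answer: -811843976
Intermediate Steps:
h(N, T) = N/6
P = -2910 (P = -2858 - 52 = -2910)
(-1*(-17028) + o(-115, h(3, -9)))*(-44282 + P) = (-1*(-17028) + 175)*(-44282 - 2910) = (17028 + 175)*(-47192) = 17203*(-47192) = -811843976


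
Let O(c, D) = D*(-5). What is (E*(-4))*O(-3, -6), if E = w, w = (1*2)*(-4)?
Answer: 960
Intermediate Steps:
O(c, D) = -5*D
w = -8 (w = 2*(-4) = -8)
E = -8
(E*(-4))*O(-3, -6) = (-8*(-4))*(-5*(-6)) = 32*30 = 960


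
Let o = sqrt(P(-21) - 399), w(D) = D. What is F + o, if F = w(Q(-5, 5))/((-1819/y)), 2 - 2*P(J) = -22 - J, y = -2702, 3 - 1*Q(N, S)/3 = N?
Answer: 64848/1819 + I*sqrt(1590)/2 ≈ 35.65 + 19.937*I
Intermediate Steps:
Q(N, S) = 9 - 3*N
P(J) = 12 + J/2 (P(J) = 1 - (-22 - J)/2 = 1 + (11 + J/2) = 12 + J/2)
F = 64848/1819 (F = (9 - 3*(-5))/((-1819/(-2702))) = (9 + 15)/((-1819*(-1/2702))) = 24/(1819/2702) = 24*(2702/1819) = 64848/1819 ≈ 35.650)
o = I*sqrt(1590)/2 (o = sqrt((12 + (1/2)*(-21)) - 399) = sqrt((12 - 21/2) - 399) = sqrt(3/2 - 399) = sqrt(-795/2) = I*sqrt(1590)/2 ≈ 19.937*I)
F + o = 64848/1819 + I*sqrt(1590)/2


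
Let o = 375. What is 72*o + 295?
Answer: 27295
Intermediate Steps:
72*o + 295 = 72*375 + 295 = 27000 + 295 = 27295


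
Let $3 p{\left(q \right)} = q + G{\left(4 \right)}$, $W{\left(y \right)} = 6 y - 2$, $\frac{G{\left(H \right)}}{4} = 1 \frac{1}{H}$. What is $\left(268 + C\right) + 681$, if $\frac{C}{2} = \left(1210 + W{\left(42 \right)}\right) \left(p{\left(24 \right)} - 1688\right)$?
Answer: $- \frac{14711033}{3} \approx -4.9037 \cdot 10^{6}$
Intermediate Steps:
$G{\left(H \right)} = \frac{4}{H}$ ($G{\left(H \right)} = 4 \cdot 1 \frac{1}{H} = \frac{4}{H}$)
$W{\left(y \right)} = -2 + 6 y$
$p{\left(q \right)} = \frac{1}{3} + \frac{q}{3}$ ($p{\left(q \right)} = \frac{q + \frac{4}{4}}{3} = \frac{q + 4 \cdot \frac{1}{4}}{3} = \frac{q + 1}{3} = \frac{1 + q}{3} = \frac{1}{3} + \frac{q}{3}$)
$C = - \frac{14713880}{3}$ ($C = 2 \left(1210 + \left(-2 + 6 \cdot 42\right)\right) \left(\left(\frac{1}{3} + \frac{1}{3} \cdot 24\right) - 1688\right) = 2 \left(1210 + \left(-2 + 252\right)\right) \left(\left(\frac{1}{3} + 8\right) - 1688\right) = 2 \left(1210 + 250\right) \left(\frac{25}{3} - 1688\right) = 2 \cdot 1460 \left(- \frac{5039}{3}\right) = 2 \left(- \frac{7356940}{3}\right) = - \frac{14713880}{3} \approx -4.9046 \cdot 10^{6}$)
$\left(268 + C\right) + 681 = \left(268 - \frac{14713880}{3}\right) + 681 = - \frac{14713076}{3} + 681 = - \frac{14711033}{3}$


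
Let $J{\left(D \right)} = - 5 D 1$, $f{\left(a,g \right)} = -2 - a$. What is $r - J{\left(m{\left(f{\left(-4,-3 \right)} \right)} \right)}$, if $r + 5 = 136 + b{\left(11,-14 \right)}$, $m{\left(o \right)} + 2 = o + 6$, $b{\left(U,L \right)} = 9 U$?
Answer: $260$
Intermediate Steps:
$m{\left(o \right)} = 4 + o$ ($m{\left(o \right)} = -2 + \left(o + 6\right) = -2 + \left(6 + o\right) = 4 + o$)
$J{\left(D \right)} = - 5 D$
$r = 230$ ($r = -5 + \left(136 + 9 \cdot 11\right) = -5 + \left(136 + 99\right) = -5 + 235 = 230$)
$r - J{\left(m{\left(f{\left(-4,-3 \right)} \right)} \right)} = 230 - - 5 \left(4 - -2\right) = 230 - - 5 \left(4 + \left(-2 + 4\right)\right) = 230 - - 5 \left(4 + 2\right) = 230 - \left(-5\right) 6 = 230 - -30 = 230 + 30 = 260$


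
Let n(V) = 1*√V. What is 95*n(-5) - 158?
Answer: -158 + 95*I*√5 ≈ -158.0 + 212.43*I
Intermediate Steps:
n(V) = √V
95*n(-5) - 158 = 95*√(-5) - 158 = 95*(I*√5) - 158 = 95*I*√5 - 158 = -158 + 95*I*√5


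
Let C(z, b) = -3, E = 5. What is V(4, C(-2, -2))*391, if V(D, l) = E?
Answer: 1955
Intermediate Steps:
V(D, l) = 5
V(4, C(-2, -2))*391 = 5*391 = 1955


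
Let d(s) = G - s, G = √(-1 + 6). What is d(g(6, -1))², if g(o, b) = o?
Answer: (6 - √5)² ≈ 14.167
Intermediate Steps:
G = √5 ≈ 2.2361
d(s) = √5 - s
d(g(6, -1))² = (√5 - 1*6)² = (√5 - 6)² = (-6 + √5)²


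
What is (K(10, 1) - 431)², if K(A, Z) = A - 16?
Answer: 190969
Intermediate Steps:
K(A, Z) = -16 + A
(K(10, 1) - 431)² = ((-16 + 10) - 431)² = (-6 - 431)² = (-437)² = 190969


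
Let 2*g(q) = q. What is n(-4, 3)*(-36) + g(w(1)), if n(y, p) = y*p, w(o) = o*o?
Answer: 865/2 ≈ 432.50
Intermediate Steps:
w(o) = o²
n(y, p) = p*y
g(q) = q/2
n(-4, 3)*(-36) + g(w(1)) = (3*(-4))*(-36) + (½)*1² = -12*(-36) + (½)*1 = 432 + ½ = 865/2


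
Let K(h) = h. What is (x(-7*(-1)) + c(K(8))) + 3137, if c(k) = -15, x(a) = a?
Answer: 3129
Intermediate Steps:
(x(-7*(-1)) + c(K(8))) + 3137 = (-7*(-1) - 15) + 3137 = (7 - 15) + 3137 = -8 + 3137 = 3129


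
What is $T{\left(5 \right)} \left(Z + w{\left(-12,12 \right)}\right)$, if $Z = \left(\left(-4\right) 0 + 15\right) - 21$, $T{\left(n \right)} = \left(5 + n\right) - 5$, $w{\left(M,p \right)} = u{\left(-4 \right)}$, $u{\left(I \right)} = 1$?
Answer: $-25$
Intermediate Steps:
$w{\left(M,p \right)} = 1$
$T{\left(n \right)} = n$
$Z = -6$ ($Z = \left(0 + 15\right) - 21 = 15 - 21 = -6$)
$T{\left(5 \right)} \left(Z + w{\left(-12,12 \right)}\right) = 5 \left(-6 + 1\right) = 5 \left(-5\right) = -25$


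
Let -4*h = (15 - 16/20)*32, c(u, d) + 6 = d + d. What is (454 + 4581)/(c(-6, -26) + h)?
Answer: -25175/858 ≈ -29.341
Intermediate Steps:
c(u, d) = -6 + 2*d (c(u, d) = -6 + (d + d) = -6 + 2*d)
h = -568/5 (h = -(15 - 16/20)*32/4 = -(15 - 16*1/20)*32/4 = -(15 - ⅘)*32/4 = -71*32/20 = -¼*2272/5 = -568/5 ≈ -113.60)
(454 + 4581)/(c(-6, -26) + h) = (454 + 4581)/((-6 + 2*(-26)) - 568/5) = 5035/((-6 - 52) - 568/5) = 5035/(-58 - 568/5) = 5035/(-858/5) = 5035*(-5/858) = -25175/858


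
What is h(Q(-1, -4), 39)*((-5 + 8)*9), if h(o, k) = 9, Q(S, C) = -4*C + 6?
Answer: 243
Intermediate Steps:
Q(S, C) = 6 - 4*C
h(Q(-1, -4), 39)*((-5 + 8)*9) = 9*((-5 + 8)*9) = 9*(3*9) = 9*27 = 243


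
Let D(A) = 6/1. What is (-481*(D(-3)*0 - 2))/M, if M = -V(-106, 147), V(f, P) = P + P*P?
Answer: -13/294 ≈ -0.044218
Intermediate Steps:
D(A) = 6 (D(A) = 6*1 = 6)
V(f, P) = P + P²
M = -21756 (M = -147*(1 + 147) = -147*148 = -1*21756 = -21756)
(-481*(D(-3)*0 - 2))/M = -481*(6*0 - 2)/(-21756) = -481*(0 - 2)*(-1/21756) = -481*(-2)*(-1/21756) = 962*(-1/21756) = -13/294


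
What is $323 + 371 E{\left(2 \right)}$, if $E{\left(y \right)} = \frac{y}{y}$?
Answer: $694$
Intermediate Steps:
$E{\left(y \right)} = 1$
$323 + 371 E{\left(2 \right)} = 323 + 371 \cdot 1 = 323 + 371 = 694$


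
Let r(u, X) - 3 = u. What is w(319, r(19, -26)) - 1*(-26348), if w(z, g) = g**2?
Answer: 26832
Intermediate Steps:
r(u, X) = 3 + u
w(319, r(19, -26)) - 1*(-26348) = (3 + 19)**2 - 1*(-26348) = 22**2 + 26348 = 484 + 26348 = 26832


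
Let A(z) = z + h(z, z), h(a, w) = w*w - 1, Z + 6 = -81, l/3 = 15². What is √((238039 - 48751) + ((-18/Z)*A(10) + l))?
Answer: √159777849/29 ≈ 435.87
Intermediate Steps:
l = 675 (l = 3*15² = 3*225 = 675)
Z = -87 (Z = -6 - 81 = -87)
h(a, w) = -1 + w² (h(a, w) = w² - 1 = -1 + w²)
A(z) = -1 + z + z² (A(z) = z + (-1 + z²) = -1 + z + z²)
√((238039 - 48751) + ((-18/Z)*A(10) + l)) = √((238039 - 48751) + ((-18/(-87))*(-1 + 10 + 10²) + 675)) = √(189288 + ((-18*(-1/87))*(-1 + 10 + 100) + 675)) = √(189288 + ((6/29)*109 + 675)) = √(189288 + (654/29 + 675)) = √(189288 + 20229/29) = √(5509581/29) = √159777849/29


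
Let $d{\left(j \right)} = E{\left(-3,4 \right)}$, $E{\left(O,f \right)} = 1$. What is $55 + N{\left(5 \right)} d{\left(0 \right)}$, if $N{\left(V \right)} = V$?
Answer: $60$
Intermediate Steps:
$d{\left(j \right)} = 1$
$55 + N{\left(5 \right)} d{\left(0 \right)} = 55 + 5 \cdot 1 = 55 + 5 = 60$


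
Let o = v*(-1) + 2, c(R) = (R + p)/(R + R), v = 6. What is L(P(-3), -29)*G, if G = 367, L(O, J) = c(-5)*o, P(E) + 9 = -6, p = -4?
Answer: -6606/5 ≈ -1321.2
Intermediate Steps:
c(R) = (-4 + R)/(2*R) (c(R) = (R - 4)/(R + R) = (-4 + R)/((2*R)) = (-4 + R)*(1/(2*R)) = (-4 + R)/(2*R))
P(E) = -15 (P(E) = -9 - 6 = -15)
o = -4 (o = 6*(-1) + 2 = -6 + 2 = -4)
L(O, J) = -18/5 (L(O, J) = ((½)*(-4 - 5)/(-5))*(-4) = ((½)*(-⅕)*(-9))*(-4) = (9/10)*(-4) = -18/5)
L(P(-3), -29)*G = -18/5*367 = -6606/5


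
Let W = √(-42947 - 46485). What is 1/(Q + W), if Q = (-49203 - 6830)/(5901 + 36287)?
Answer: -2363920204/159176658725697 - 3559654688*I*√22358/159176658725697 ≈ -1.4851e-5 - 0.0033438*I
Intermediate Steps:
Q = -56033/42188 ≈ -1.3282
W = 2*I*√22358 (W = √(-89432) = 2*I*√22358 ≈ 299.05*I)
1/(Q + W) = 1/(-56033/42188 + 2*I*√22358)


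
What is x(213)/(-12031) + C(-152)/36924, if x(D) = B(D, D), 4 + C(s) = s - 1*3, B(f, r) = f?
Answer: -3259247/148077548 ≈ -0.022010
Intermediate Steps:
C(s) = -7 + s (C(s) = -4 + (s - 1*3) = -4 + (s - 3) = -4 + (-3 + s) = -7 + s)
x(D) = D
x(213)/(-12031) + C(-152)/36924 = 213/(-12031) + (-7 - 152)/36924 = 213*(-1/12031) - 159*1/36924 = -213/12031 - 53/12308 = -3259247/148077548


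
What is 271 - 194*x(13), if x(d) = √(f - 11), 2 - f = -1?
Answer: 271 - 388*I*√2 ≈ 271.0 - 548.71*I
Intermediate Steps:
f = 3 (f = 2 - 1*(-1) = 2 + 1 = 3)
x(d) = 2*I*√2 (x(d) = √(3 - 11) = √(-8) = 2*I*√2)
271 - 194*x(13) = 271 - 388*I*√2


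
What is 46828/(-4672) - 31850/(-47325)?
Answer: -20673319/2211024 ≈ -9.3501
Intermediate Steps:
46828/(-4672) - 31850/(-47325) = 46828*(-1/4672) - 31850*(-1/47325) = -11707/1168 + 1274/1893 = -20673319/2211024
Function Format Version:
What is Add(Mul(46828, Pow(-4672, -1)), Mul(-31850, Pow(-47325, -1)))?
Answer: Rational(-20673319, 2211024) ≈ -9.3501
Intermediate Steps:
Add(Mul(46828, Pow(-4672, -1)), Mul(-31850, Pow(-47325, -1))) = Add(Mul(46828, Rational(-1, 4672)), Mul(-31850, Rational(-1, 47325))) = Add(Rational(-11707, 1168), Rational(1274, 1893)) = Rational(-20673319, 2211024)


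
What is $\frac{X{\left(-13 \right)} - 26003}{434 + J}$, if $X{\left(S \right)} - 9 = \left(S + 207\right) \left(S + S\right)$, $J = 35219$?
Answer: $- \frac{31038}{35653} \approx -0.87056$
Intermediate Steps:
$X{\left(S \right)} = 9 + 2 S \left(207 + S\right)$ ($X{\left(S \right)} = 9 + \left(S + 207\right) \left(S + S\right) = 9 + \left(207 + S\right) 2 S = 9 + 2 S \left(207 + S\right)$)
$\frac{X{\left(-13 \right)} - 26003}{434 + J} = \frac{\left(9 + 2 \left(-13\right)^{2} + 414 \left(-13\right)\right) - 26003}{434 + 35219} = \frac{\left(9 + 2 \cdot 169 - 5382\right) - 26003}{35653} = \left(\left(9 + 338 - 5382\right) - 26003\right) \frac{1}{35653} = \left(-5035 - 26003\right) \frac{1}{35653} = \left(-31038\right) \frac{1}{35653} = - \frac{31038}{35653}$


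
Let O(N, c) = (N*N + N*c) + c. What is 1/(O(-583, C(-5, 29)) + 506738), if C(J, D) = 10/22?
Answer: 11/9309987 ≈ 1.1815e-6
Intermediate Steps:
C(J, D) = 5/11 (C(J, D) = 10*(1/22) = 5/11)
O(N, c) = c + N² + N*c (O(N, c) = (N² + N*c) + c = c + N² + N*c)
1/(O(-583, C(-5, 29)) + 506738) = 1/((5/11 + (-583)² - 583*5/11) + 506738) = 1/((5/11 + 339889 - 265) + 506738) = 1/(3735869/11 + 506738) = 1/(9309987/11) = 11/9309987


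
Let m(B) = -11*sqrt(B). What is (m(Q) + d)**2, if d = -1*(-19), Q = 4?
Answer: 9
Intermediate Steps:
d = 19
(m(Q) + d)**2 = (-11*sqrt(4) + 19)**2 = (-11*2 + 19)**2 = (-22 + 19)**2 = (-3)**2 = 9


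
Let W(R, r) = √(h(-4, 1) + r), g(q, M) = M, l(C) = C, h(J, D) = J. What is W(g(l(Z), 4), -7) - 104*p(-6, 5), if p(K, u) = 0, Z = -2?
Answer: I*√11 ≈ 3.3166*I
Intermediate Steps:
W(R, r) = √(-4 + r)
W(g(l(Z), 4), -7) - 104*p(-6, 5) = √(-4 - 7) - 104*0 = √(-11) + 0 = I*√11 + 0 = I*√11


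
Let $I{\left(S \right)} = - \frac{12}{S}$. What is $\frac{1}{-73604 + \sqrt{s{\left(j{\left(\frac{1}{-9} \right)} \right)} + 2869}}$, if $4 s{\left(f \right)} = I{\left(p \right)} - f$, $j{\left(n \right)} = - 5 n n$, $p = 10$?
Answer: $- \frac{119238480}{8776424434601} - \frac{18 \sqrt{23236595}}{8776424434601} \approx -1.3596 \cdot 10^{-5}$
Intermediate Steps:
$j{\left(n \right)} = - 5 n^{2}$
$s{\left(f \right)} = - \frac{3}{10} - \frac{f}{4}$ ($s{\left(f \right)} = \frac{- \frac{12}{10} - f}{4} = \frac{\left(-12\right) \frac{1}{10} - f}{4} = \frac{- \frac{6}{5} - f}{4} = - \frac{3}{10} - \frac{f}{4}$)
$\frac{1}{-73604 + \sqrt{s{\left(j{\left(\frac{1}{-9} \right)} \right)} + 2869}} = \frac{1}{-73604 + \sqrt{\left(- \frac{3}{10} - \frac{\left(-5\right) \left(\frac{1}{-9}\right)^{2}}{4}\right) + 2869}} = \frac{1}{-73604 + \sqrt{\left(- \frac{3}{10} - \frac{\left(-5\right) \left(- \frac{1}{9}\right)^{2}}{4}\right) + 2869}} = \frac{1}{-73604 + \sqrt{\left(- \frac{3}{10} - \frac{\left(-5\right) \frac{1}{81}}{4}\right) + 2869}} = \frac{1}{-73604 + \sqrt{\left(- \frac{3}{10} - - \frac{5}{324}\right) + 2869}} = \frac{1}{-73604 + \sqrt{\left(- \frac{3}{10} + \frac{5}{324}\right) + 2869}} = \frac{1}{-73604 + \sqrt{- \frac{461}{1620} + 2869}} = \frac{1}{-73604 + \sqrt{\frac{4647319}{1620}}} = \frac{1}{-73604 + \frac{\sqrt{23236595}}{90}}$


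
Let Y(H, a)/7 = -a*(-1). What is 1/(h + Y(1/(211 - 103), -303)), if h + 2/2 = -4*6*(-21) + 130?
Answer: -1/1488 ≈ -0.00067204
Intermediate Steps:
Y(H, a) = 7*a (Y(H, a) = 7*(-a*(-1)) = 7*a)
h = 633 (h = -1 + (-4*6*(-21) + 130) = -1 + (-24*(-21) + 130) = -1 + (504 + 130) = -1 + 634 = 633)
1/(h + Y(1/(211 - 103), -303)) = 1/(633 + 7*(-303)) = 1/(633 - 2121) = 1/(-1488) = -1/1488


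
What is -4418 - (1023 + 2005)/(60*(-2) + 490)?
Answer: -818844/185 ≈ -4426.2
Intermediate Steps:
-4418 - (1023 + 2005)/(60*(-2) + 490) = -4418 - 3028/(-120 + 490) = -4418 - 3028/370 = -4418 - 1*1514/185 = -4418 - 1514/185 = -818844/185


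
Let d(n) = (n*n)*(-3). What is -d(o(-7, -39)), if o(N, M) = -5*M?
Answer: 114075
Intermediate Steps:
d(n) = -3*n² (d(n) = n²*(-3) = -3*n²)
-d(o(-7, -39)) = -(-3)*(-5*(-39))² = -(-3)*195² = -(-3)*38025 = -1*(-114075) = 114075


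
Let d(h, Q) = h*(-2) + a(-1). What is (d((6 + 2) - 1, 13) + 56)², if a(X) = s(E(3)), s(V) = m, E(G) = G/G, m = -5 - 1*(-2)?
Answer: 1521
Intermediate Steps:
m = -3 (m = -5 + 2 = -3)
E(G) = 1
s(V) = -3
a(X) = -3
d(h, Q) = -3 - 2*h (d(h, Q) = h*(-2) - 3 = -2*h - 3 = -3 - 2*h)
(d((6 + 2) - 1, 13) + 56)² = ((-3 - 2*((6 + 2) - 1)) + 56)² = ((-3 - 2*(8 - 1)) + 56)² = ((-3 - 2*7) + 56)² = ((-3 - 14) + 56)² = (-17 + 56)² = 39² = 1521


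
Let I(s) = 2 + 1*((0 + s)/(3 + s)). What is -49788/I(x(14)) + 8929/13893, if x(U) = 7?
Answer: -256177991/13893 ≈ -18439.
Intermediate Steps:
I(s) = 2 + s/(3 + s) (I(s) = 2 + 1*(s/(3 + s)) = 2 + s/(3 + s))
-49788/I(x(14)) + 8929/13893 = -49788*(3 + 7)/(3*(2 + 7)) + 8929/13893 = -49788/(3*9/10) + 8929*(1/13893) = -49788/(3*(⅒)*9) + 8929/13893 = -49788/27/10 + 8929/13893 = -49788*10/27 + 8929/13893 = -18440 + 8929/13893 = -256177991/13893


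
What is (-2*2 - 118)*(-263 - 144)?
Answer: 49654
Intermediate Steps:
(-2*2 - 118)*(-263 - 144) = (-4 - 118)*(-407) = -122*(-407) = 49654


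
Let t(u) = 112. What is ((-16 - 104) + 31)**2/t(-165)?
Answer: 7921/112 ≈ 70.723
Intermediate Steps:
((-16 - 104) + 31)**2/t(-165) = ((-16 - 104) + 31)**2/112 = (-120 + 31)**2*(1/112) = (-89)**2*(1/112) = 7921*(1/112) = 7921/112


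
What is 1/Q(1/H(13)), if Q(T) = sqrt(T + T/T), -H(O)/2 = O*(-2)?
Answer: 2*sqrt(689)/53 ≈ 0.99052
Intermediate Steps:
H(O) = 4*O (H(O) = -2*O*(-2) = -(-4)*O = 4*O)
Q(T) = sqrt(1 + T) (Q(T) = sqrt(T + 1) = sqrt(1 + T))
1/Q(1/H(13)) = 1/(sqrt(1 + 1/(4*13))) = 1/(sqrt(1 + 1/52)) = 1/(sqrt(53/52)) = 1/(sqrt(689)/26) = 2*sqrt(689)/53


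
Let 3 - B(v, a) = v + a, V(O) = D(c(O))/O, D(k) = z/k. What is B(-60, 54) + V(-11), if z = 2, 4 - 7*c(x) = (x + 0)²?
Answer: 11597/1287 ≈ 9.0109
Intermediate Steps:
c(x) = 4/7 - x²/7 (c(x) = 4/7 - (x + 0)²/7 = 4/7 - x²/7)
D(k) = 2/k
V(O) = 2/(O*(4/7 - O²/7)) (V(O) = (2/(4/7 - O²/7))/O = 2/(O*(4/7 - O²/7)))
B(v, a) = 3 - a - v (B(v, a) = 3 - (v + a) = 3 - (a + v) = 3 + (-a - v) = 3 - a - v)
B(-60, 54) + V(-11) = (3 - 1*54 - 1*(-60)) - 14/(-11*(-4 + (-11)²)) = (3 - 54 + 60) - 14*(-1/11)/(-4 + 121) = 9 - 14*(-1/11)/117 = 9 - 14*(-1/11)*1/117 = 9 + 14/1287 = 11597/1287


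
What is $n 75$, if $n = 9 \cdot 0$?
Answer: $0$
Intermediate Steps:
$n = 0$
$n 75 = 0 \cdot 75 = 0$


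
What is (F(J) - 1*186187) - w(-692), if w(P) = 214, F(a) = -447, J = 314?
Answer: -186848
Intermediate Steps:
(F(J) - 1*186187) - w(-692) = (-447 - 1*186187) - 1*214 = (-447 - 186187) - 214 = -186634 - 214 = -186848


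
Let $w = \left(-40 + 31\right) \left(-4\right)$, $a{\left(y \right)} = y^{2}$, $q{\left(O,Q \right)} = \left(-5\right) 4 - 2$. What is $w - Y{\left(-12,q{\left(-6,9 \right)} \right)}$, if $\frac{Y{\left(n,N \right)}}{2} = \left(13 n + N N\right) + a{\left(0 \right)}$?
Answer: $-620$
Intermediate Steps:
$q{\left(O,Q \right)} = -22$ ($q{\left(O,Q \right)} = -20 - 2 = -22$)
$Y{\left(n,N \right)} = 2 N^{2} + 26 n$ ($Y{\left(n,N \right)} = 2 \left(\left(13 n + N N\right) + 0^{2}\right) = 2 \left(\left(13 n + N^{2}\right) + 0\right) = 2 \left(\left(N^{2} + 13 n\right) + 0\right) = 2 \left(N^{2} + 13 n\right) = 2 N^{2} + 26 n$)
$w = 36$ ($w = \left(-9\right) \left(-4\right) = 36$)
$w - Y{\left(-12,q{\left(-6,9 \right)} \right)} = 36 - \left(2 \left(-22\right)^{2} + 26 \left(-12\right)\right) = 36 - \left(2 \cdot 484 - 312\right) = 36 - \left(968 - 312\right) = 36 - 656 = -620$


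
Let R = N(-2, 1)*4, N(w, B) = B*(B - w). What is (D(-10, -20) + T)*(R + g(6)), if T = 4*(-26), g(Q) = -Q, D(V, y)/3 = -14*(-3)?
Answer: 132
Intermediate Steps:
D(V, y) = 126 (D(V, y) = 3*(-14*(-3)) = 3*42 = 126)
T = -104
R = 12 (R = (1*(1 - 1*(-2)))*4 = (1*(1 + 2))*4 = (1*3)*4 = 3*4 = 12)
(D(-10, -20) + T)*(R + g(6)) = (126 - 104)*(12 - 1*6) = 22*(12 - 6) = 22*6 = 132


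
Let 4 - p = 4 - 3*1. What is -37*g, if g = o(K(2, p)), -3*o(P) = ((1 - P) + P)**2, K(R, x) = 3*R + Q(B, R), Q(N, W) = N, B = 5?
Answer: 37/3 ≈ 12.333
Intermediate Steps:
p = 3 (p = 4 - (4 - 3*1) = 4 - (4 - 3) = 4 - 1*1 = 4 - 1 = 3)
K(R, x) = 5 + 3*R (K(R, x) = 3*R + 5 = 5 + 3*R)
o(P) = -1/3 (o(P) = -((1 - P) + P)**2/3 = -1/3*1**2 = -1/3*1 = -1/3)
g = -1/3 ≈ -0.33333
-37*g = -37*(-1/3) = 37/3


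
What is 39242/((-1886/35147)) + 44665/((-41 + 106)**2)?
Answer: -582719873696/796835 ≈ -7.3129e+5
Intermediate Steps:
39242/((-1886/35147)) + 44665/((-41 + 106)**2) = 39242/((-1886*1/35147)) + 44665/(65**2) = 39242/(-1886/35147) + 44665/4225 = 39242*(-35147/1886) + 44665*(1/4225) = -689619287/943 + 8933/845 = -582719873696/796835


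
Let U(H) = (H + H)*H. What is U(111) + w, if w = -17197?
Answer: 7445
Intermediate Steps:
U(H) = 2*H² (U(H) = (2*H)*H = 2*H²)
U(111) + w = 2*111² - 17197 = 2*12321 - 17197 = 24642 - 17197 = 7445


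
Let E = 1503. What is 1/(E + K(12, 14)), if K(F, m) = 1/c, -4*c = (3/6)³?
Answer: 1/1471 ≈ 0.00067981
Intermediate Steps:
c = -1/32 (c = -(3/6)³/4 = -(3*(⅙))³/4 = -(½)³/4 = -¼*⅛ = -1/32 ≈ -0.031250)
K(F, m) = -32 (K(F, m) = 1/(-1/32) = -32)
1/(E + K(12, 14)) = 1/(1503 - 32) = 1/1471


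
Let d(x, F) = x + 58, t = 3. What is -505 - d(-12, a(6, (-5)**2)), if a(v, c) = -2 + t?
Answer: -551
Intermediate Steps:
a(v, c) = 1 (a(v, c) = -2 + 3 = 1)
d(x, F) = 58 + x
-505 - d(-12, a(6, (-5)**2)) = -505 - (58 - 12) = -505 - 1*46 = -505 - 46 = -551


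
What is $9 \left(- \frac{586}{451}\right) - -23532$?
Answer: $\frac{10607658}{451} \approx 23520.0$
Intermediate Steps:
$9 \left(- \frac{586}{451}\right) - -23532 = 9 \left(\left(-586\right) \frac{1}{451}\right) + 23532 = 9 \left(- \frac{586}{451}\right) + 23532 = - \frac{5274}{451} + 23532 = \frac{10607658}{451}$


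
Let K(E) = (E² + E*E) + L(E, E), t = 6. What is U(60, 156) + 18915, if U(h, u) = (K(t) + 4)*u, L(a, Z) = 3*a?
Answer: 33579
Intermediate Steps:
K(E) = 2*E² + 3*E (K(E) = (E² + E*E) + 3*E = (E² + E²) + 3*E = 2*E² + 3*E)
U(h, u) = 94*u (U(h, u) = (6*(3 + 2*6) + 4)*u = (6*(3 + 12) + 4)*u = (6*15 + 4)*u = (90 + 4)*u = 94*u)
U(60, 156) + 18915 = 94*156 + 18915 = 14664 + 18915 = 33579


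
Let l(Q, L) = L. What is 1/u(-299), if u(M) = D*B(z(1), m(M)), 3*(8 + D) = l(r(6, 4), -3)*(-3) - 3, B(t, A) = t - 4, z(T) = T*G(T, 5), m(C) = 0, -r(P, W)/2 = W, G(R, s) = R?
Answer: 1/18 ≈ 0.055556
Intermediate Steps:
r(P, W) = -2*W
z(T) = T² (z(T) = T*T = T²)
B(t, A) = -4 + t
D = -6 (D = -8 + (-3*(-3) - 3)/3 = -8 + (9 - 3)/3 = -8 + (⅓)*6 = -8 + 2 = -6)
u(M) = 18 (u(M) = -6*(-4 + 1²) = -6*(-4 + 1) = -6*(-3) = 18)
1/u(-299) = 1/18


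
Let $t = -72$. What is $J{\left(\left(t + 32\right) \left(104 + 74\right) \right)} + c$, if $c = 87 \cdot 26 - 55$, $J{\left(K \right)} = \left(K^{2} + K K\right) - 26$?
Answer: $101390981$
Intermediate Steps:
$J{\left(K \right)} = -26 + 2 K^{2}$ ($J{\left(K \right)} = \left(K^{2} + K^{2}\right) - 26 = 2 K^{2} - 26 = -26 + 2 K^{2}$)
$c = 2207$ ($c = 2262 - 55 = 2207$)
$J{\left(\left(t + 32\right) \left(104 + 74\right) \right)} + c = \left(-26 + 2 \left(\left(-72 + 32\right) \left(104 + 74\right)\right)^{2}\right) + 2207 = \left(-26 + 2 \left(\left(-40\right) 178\right)^{2}\right) + 2207 = \left(-26 + 2 \left(-7120\right)^{2}\right) + 2207 = \left(-26 + 2 \cdot 50694400\right) + 2207 = \left(-26 + 101388800\right) + 2207 = 101388774 + 2207 = 101390981$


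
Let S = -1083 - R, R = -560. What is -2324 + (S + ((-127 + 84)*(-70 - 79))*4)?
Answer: 22781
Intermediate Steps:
S = -523 (S = -1083 - 1*(-560) = -1083 + 560 = -523)
-2324 + (S + ((-127 + 84)*(-70 - 79))*4) = -2324 + (-523 + ((-127 + 84)*(-70 - 79))*4) = -2324 + (-523 - 43*(-149)*4) = -2324 + (-523 + 6407*4) = -2324 + (-523 + 25628) = -2324 + 25105 = 22781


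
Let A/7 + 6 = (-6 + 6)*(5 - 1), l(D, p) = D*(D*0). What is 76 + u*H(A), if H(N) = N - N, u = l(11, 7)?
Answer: 76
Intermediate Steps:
l(D, p) = 0 (l(D, p) = D*0 = 0)
A = -42 (A = -42 + 7*((-6 + 6)*(5 - 1)) = -42 + 7*(0*4) = -42 + 7*0 = -42 + 0 = -42)
u = 0
H(N) = 0
76 + u*H(A) = 76 + 0*0 = 76 + 0 = 76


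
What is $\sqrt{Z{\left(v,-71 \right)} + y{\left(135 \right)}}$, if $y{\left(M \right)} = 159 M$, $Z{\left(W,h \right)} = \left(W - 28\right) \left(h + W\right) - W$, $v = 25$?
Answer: $\sqrt{21578} \approx 146.89$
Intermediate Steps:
$Z{\left(W,h \right)} = - W + \left(-28 + W\right) \left(W + h\right)$ ($Z{\left(W,h \right)} = \left(-28 + W\right) \left(W + h\right) - W = - W + \left(-28 + W\right) \left(W + h\right)$)
$\sqrt{Z{\left(v,-71 \right)} + y{\left(135 \right)}} = \sqrt{\left(25^{2} - 725 - -1988 + 25 \left(-71\right)\right) + 159 \cdot 135} = \sqrt{\left(625 - 725 + 1988 - 1775\right) + 21465} = \sqrt{113 + 21465} = \sqrt{21578}$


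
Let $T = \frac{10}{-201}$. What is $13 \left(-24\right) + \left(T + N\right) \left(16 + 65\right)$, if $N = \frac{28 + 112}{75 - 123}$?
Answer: $- \frac{148011}{268} \approx -552.28$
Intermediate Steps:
$T = - \frac{10}{201}$ ($T = 10 \left(- \frac{1}{201}\right) = - \frac{10}{201} \approx -0.049751$)
$N = - \frac{35}{12}$ ($N = \frac{140}{-48} = 140 \left(- \frac{1}{48}\right) = - \frac{35}{12} \approx -2.9167$)
$13 \left(-24\right) + \left(T + N\right) \left(16 + 65\right) = 13 \left(-24\right) + \left(- \frac{10}{201} - \frac{35}{12}\right) \left(16 + 65\right) = -312 - \frac{64395}{268} = - \frac{148011}{268}$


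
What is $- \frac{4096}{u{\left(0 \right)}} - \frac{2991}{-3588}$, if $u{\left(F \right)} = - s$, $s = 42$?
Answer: $\frac{2470345}{25116} \approx 98.357$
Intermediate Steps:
$u{\left(F \right)} = -42$ ($u{\left(F \right)} = \left(-1\right) 42 = -42$)
$- \frac{4096}{u{\left(0 \right)}} - \frac{2991}{-3588} = - \frac{4096}{-42} - \frac{2991}{-3588} = \left(-4096\right) \left(- \frac{1}{42}\right) - - \frac{997}{1196} = \frac{2048}{21} + \frac{997}{1196} = \frac{2470345}{25116}$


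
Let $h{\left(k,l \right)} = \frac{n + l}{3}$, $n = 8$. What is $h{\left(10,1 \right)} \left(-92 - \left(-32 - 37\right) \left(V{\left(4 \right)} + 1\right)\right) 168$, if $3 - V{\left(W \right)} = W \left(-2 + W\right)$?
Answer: $-185472$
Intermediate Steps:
$h{\left(k,l \right)} = \frac{8}{3} + \frac{l}{3}$ ($h{\left(k,l \right)} = \frac{8 + l}{3} = \left(8 + l\right) \frac{1}{3} = \frac{8}{3} + \frac{l}{3}$)
$V{\left(W \right)} = 3 - W \left(-2 + W\right)$
$h{\left(10,1 \right)} \left(-92 - \left(-32 - 37\right) \left(V{\left(4 \right)} + 1\right)\right) 168 = \left(\frac{8}{3} + \frac{1}{3} \cdot 1\right) \left(-92 - \left(-32 - 37\right) \left(\left(3 - 4^{2} + 2 \cdot 4\right) + 1\right)\right) 168 = \left(\frac{8}{3} + \frac{1}{3}\right) \left(-92 - - 69 \left(\left(3 - 16 + 8\right) + 1\right)\right) 168 = 3 \left(-92 - - 69 \left(\left(3 - 16 + 8\right) + 1\right)\right) 168 = 3 \left(-92 - - 69 \left(-5 + 1\right)\right) 168 = 3 \left(-92 - \left(-69\right) \left(-4\right)\right) 168 = 3 \left(-92 - 276\right) 168 = 3 \left(-368\right) 168 = \left(-1104\right) 168 = -185472$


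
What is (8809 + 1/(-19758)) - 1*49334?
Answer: -800692951/19758 ≈ -40525.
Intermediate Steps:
(8809 + 1/(-19758)) - 1*49334 = (8809 - 1/19758) - 49334 = 174048221/19758 - 49334 = -800692951/19758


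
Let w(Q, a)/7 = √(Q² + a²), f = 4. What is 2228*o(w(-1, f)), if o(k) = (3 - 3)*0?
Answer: 0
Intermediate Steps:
w(Q, a) = 7*√(Q² + a²)
o(k) = 0 (o(k) = 0*0 = 0)
2228*o(w(-1, f)) = 2228*0 = 0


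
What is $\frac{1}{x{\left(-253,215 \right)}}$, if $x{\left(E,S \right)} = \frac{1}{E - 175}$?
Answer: $-428$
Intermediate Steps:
$x{\left(E,S \right)} = \frac{1}{-175 + E}$
$\frac{1}{x{\left(-253,215 \right)}} = \frac{1}{\frac{1}{-175 - 253}} = \frac{1}{\frac{1}{-428}} = \frac{1}{- \frac{1}{428}} = -428$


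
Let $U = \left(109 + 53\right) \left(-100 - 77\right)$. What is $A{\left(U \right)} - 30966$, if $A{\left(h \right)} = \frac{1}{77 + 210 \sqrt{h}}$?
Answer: $\frac{- 58525740 \sqrt{354} + 2384381 i}{7 \left(- 11 i + 270 \sqrt{354}\right)} \approx -30966.0 - 2.8104 \cdot 10^{-5} i$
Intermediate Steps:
$U = -28674$ ($U = 162 \left(-177\right) = -28674$)
$A{\left(U \right)} - 30966 = \frac{1}{7 \left(11 + 30 \sqrt{-28674}\right)} - 30966 = \frac{1}{7 \left(11 + 30 \cdot 9 i \sqrt{354}\right)} - 30966 = \frac{1}{7 \left(11 + 270 i \sqrt{354}\right)} - 30966 = -30966 + \frac{1}{7 \left(11 + 270 i \sqrt{354}\right)}$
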